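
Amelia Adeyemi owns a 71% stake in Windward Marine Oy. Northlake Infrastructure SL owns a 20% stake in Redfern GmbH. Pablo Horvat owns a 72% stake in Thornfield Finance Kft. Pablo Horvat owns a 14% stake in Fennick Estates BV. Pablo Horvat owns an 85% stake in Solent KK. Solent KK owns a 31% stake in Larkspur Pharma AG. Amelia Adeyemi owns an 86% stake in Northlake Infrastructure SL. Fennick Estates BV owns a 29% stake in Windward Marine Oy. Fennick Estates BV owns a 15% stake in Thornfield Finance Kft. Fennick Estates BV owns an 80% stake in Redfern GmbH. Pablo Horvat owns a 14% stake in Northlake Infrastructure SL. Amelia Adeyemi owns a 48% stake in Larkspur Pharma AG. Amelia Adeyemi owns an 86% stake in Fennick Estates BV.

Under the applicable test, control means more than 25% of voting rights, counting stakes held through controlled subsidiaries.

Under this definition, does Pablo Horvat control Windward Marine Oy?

Pablo holds 72% of Thornfield, so Pablo controls Thornfield.
Pablo holds 85% of Solent, so Pablo controls Solent.
Solent holds 31% of Larkspur, so Pablo controls Larkspur.
Neither Pablo nor any entity Pablo controls holds any voting interest in Windward.
So Pablo does not control Windward.

No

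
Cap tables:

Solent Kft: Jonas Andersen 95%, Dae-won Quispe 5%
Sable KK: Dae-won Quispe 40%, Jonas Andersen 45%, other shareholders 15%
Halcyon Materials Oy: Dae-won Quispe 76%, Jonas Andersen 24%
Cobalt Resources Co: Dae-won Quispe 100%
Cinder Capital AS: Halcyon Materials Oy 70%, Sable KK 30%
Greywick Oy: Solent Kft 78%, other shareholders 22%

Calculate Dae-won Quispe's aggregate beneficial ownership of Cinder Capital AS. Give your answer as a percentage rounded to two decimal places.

Dae-won reaches Cinder along 2 paths.
Via Halcyon: 76% × 70% = 53.2%.
Via Sable: 40% × 30% = 12%.
Total: 53.2% + 12% = 65.2%.
Rounded: 65.20%.

65.20%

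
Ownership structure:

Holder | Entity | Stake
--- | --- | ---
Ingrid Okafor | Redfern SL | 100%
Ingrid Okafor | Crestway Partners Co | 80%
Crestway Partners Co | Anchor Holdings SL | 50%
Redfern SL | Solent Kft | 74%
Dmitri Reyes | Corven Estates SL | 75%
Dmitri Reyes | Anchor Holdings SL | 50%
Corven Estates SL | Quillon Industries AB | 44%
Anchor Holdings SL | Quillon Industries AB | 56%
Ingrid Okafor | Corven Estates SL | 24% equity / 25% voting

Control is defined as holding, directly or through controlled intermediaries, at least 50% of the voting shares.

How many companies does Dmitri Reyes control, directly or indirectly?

Dmitri holds 50% of Anchor, so Dmitri controls Anchor.
Dmitri holds 75% of Corven, so Dmitri controls Corven.
Anchor and Corven together hold 56% + 44% = 100% of Quillon, so Dmitri controls Quillon.
No other company's threshold is met.
Dmitri controls 3 companies.

3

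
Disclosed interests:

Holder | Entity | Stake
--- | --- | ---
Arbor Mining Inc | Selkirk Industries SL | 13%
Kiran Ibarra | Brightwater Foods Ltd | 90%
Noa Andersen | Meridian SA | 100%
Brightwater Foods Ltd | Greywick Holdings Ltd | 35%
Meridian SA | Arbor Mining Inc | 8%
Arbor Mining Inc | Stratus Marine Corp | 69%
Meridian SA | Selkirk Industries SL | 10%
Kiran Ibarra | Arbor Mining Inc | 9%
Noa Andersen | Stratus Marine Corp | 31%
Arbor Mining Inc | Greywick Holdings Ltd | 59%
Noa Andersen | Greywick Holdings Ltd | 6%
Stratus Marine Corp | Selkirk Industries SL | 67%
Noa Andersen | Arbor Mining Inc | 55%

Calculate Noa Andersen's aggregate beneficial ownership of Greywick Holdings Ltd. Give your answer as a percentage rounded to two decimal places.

43.17%

Noa reaches Greywick along 3 paths.
Direct stake: 6% = 6%.
Via Arbor: 55% × 59% = 32.45%.
Via Meridian → Arbor: 100% × 8% × 59% = 4.72%.
Total: 6% + 32.45% + 4.72% = 43.17%.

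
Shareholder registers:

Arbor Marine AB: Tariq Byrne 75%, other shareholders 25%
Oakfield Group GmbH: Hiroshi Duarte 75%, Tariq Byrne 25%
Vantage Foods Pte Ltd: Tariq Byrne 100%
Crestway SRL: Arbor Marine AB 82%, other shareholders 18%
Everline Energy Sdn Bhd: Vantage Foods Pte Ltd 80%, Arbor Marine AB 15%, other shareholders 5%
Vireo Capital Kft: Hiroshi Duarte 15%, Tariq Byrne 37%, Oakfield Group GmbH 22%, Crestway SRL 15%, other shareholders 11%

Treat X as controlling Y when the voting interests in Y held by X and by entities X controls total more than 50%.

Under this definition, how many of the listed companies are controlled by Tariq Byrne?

5

Tariq holds 75% of Arbor, so Tariq controls Arbor.
Tariq holds 100% of Vantage, so Tariq controls Vantage.
Arbor holds 82% of Crestway, so Tariq controls Crestway.
Vantage and Arbor together hold 80% + 15% = 95% of Everline, so Tariq controls Everline.
Tariq and Crestway together hold 37% + 15% = 52% of Vireo, so Tariq controls Vireo.
No other company's threshold is met.
Tariq controls 5 companies.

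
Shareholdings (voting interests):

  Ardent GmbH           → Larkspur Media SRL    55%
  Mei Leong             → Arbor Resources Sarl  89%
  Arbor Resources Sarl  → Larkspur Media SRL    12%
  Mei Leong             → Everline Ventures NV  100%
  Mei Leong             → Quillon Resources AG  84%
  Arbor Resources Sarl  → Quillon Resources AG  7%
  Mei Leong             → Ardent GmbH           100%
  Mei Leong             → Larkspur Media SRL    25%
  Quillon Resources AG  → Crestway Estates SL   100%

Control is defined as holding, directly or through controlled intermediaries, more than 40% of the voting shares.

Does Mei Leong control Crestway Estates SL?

Mei holds 89% of Arbor, so Mei controls Arbor.
Mei and Arbor together hold 84% + 7% = 91% of Quillon, so Mei controls Quillon.
Quillon holds 100% of Crestway, so Mei controls Crestway.

Yes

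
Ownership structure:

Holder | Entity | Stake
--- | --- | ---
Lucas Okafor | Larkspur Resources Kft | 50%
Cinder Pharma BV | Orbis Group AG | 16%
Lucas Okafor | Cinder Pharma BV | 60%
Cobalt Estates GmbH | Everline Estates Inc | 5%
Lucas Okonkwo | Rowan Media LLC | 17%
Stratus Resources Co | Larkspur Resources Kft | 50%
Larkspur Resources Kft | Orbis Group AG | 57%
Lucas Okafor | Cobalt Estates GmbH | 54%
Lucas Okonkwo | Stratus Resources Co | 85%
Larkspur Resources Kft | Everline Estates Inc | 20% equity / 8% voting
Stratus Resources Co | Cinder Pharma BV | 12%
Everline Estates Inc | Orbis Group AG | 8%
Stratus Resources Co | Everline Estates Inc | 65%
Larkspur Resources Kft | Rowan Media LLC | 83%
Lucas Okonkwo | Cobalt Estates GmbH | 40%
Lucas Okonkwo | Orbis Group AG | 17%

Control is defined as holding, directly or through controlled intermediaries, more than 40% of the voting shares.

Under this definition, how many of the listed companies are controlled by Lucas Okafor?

5

Lucas Okafor holds 54% of Cobalt, so Lucas Okafor controls Cobalt.
Lucas Okafor holds 50% of Larkspur, so Lucas Okafor controls Larkspur.
Lucas Okafor holds 60% of Cinder, so Lucas Okafor controls Cinder.
Larkspur holds 83% of Rowan, so Lucas Okafor controls Rowan.
Larkspur and Cinder together hold 57% + 16% = 73% of Orbis, so Lucas Okafor controls Orbis.
No other company's threshold is met.
Lucas Okafor controls 5 companies.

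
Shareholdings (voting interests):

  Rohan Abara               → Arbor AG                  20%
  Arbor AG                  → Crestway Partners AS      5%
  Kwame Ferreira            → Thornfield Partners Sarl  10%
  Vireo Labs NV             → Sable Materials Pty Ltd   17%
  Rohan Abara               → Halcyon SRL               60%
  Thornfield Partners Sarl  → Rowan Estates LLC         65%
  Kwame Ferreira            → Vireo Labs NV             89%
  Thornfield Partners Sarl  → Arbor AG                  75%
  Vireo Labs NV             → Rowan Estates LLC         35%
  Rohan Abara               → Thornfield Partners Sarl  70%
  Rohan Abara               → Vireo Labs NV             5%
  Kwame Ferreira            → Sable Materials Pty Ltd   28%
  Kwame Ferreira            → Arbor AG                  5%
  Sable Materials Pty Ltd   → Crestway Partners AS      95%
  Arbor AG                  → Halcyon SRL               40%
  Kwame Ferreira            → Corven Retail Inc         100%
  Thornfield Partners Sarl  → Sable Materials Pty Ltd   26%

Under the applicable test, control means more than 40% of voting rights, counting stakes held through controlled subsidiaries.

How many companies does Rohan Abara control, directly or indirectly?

Rohan holds 70% of Thornfield, so Rohan controls Thornfield.
Rohan and Thornfield together hold 20% + 75% = 95% of Arbor, so Rohan controls Arbor.
Thornfield holds 65% of Rowan, so Rohan controls Rowan.
Arbor and Rohan together hold 40% + 60% = 100% of Halcyon, so Rohan controls Halcyon.
No other company's threshold is met.
Rohan controls 4 companies.

4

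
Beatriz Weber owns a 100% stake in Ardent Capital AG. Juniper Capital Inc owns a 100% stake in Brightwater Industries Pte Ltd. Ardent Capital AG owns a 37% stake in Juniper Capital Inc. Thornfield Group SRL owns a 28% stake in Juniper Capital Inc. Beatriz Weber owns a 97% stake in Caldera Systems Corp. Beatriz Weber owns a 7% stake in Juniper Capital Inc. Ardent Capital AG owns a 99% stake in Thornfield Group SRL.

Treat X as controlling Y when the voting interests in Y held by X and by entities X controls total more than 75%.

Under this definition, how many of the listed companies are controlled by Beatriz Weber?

3

Beatriz holds 97% of Caldera, so Beatriz controls Caldera.
Beatriz holds 100% of Ardent, so Beatriz controls Ardent.
Ardent holds 99% of Thornfield, so Beatriz controls Thornfield.
No other company's threshold is met.
Beatriz controls 3 companies.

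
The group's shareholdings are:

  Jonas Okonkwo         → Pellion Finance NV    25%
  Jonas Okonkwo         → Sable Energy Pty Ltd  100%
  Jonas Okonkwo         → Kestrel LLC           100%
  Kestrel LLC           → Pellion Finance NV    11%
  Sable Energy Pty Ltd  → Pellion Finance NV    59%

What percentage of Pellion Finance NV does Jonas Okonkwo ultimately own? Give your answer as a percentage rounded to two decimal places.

95.00%

Jonas reaches Pellion along 3 paths.
Via Sable: 100% × 59% = 59%.
Direct stake: 25% = 25%.
Via Kestrel: 100% × 11% = 11%.
Total: 59% + 25% + 11% = 95%.
Rounded: 95.00%.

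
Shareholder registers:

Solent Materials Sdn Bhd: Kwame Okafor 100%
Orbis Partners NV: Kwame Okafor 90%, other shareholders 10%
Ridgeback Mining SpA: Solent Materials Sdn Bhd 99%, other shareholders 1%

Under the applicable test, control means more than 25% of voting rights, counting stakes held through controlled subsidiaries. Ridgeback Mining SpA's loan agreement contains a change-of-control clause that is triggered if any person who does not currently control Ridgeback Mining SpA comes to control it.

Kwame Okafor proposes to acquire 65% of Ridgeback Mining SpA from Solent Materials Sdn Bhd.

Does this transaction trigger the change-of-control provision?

No

The purchase adds only to Kwame's holdings (Solent's stake shrinks), so Kwame is the only person who could newly come to control Ridgeback.
Kwame holds 100% of Solent, so Kwame controls Solent.
Solent holds 99% of Ridgeback, so Kwame controls Ridgeback.
So Kwame already controls Ridgeback before the transaction.
After the purchase, Kwame holds 65% of Ridgeback directly, and Solent's stake falls to 34%.
Kwame controlled Ridgeback already, so this is not a new person acquiring control; every other person's position is unchanged or reduced.
No new person acquires control, so the clause is not triggered.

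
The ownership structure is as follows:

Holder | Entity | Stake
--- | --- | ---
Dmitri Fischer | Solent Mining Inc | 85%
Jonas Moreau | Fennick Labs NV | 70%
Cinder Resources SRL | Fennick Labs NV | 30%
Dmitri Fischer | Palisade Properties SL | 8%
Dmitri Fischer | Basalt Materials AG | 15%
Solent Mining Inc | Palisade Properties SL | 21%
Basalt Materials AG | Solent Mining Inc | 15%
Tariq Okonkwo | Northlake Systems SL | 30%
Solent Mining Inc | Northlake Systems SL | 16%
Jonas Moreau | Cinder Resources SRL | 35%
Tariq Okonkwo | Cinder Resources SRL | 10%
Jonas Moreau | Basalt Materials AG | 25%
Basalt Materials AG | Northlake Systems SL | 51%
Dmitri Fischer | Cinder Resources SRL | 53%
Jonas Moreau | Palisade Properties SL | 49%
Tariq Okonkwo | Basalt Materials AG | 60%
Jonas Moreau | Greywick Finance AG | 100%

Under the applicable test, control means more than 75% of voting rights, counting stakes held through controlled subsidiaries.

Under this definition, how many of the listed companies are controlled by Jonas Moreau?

1

Jonas holds 100% of Greywick, so Jonas controls Greywick.
No other company's threshold is met.
Jonas controls 1 company.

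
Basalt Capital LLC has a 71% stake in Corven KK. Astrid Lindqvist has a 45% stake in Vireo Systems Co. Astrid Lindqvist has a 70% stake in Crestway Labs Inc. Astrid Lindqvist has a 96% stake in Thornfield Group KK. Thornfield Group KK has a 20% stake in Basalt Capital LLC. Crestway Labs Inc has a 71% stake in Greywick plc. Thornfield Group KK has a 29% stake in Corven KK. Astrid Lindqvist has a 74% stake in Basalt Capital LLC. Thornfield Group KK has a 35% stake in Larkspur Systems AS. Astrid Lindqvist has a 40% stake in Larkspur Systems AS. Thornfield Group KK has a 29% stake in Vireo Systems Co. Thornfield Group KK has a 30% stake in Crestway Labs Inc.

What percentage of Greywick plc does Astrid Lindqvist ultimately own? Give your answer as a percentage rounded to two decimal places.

Astrid reaches Greywick along 2 paths.
Via Thornfield → Crestway: 96% × 30% × 71% = 20.448%.
Via Crestway: 70% × 71% = 49.7%.
Total: 20.448% + 49.7% = 70.148%.
Rounded: 70.15%.

70.15%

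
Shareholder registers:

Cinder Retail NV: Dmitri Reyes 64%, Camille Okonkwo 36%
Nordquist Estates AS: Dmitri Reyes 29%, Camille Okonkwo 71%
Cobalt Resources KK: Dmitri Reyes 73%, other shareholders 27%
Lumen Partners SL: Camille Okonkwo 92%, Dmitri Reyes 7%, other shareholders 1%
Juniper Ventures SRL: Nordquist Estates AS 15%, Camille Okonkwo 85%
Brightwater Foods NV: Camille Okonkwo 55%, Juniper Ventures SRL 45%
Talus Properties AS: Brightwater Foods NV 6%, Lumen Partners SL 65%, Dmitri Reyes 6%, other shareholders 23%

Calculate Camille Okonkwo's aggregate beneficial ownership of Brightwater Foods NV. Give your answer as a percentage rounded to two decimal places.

98.04%

Camille reaches Brightwater along 3 paths.
Direct stake: 55% = 55%.
Via Nordquist → Juniper: 71% × 15% × 45% = 4.7925%.
Via Juniper: 85% × 45% = 38.25%.
Total: 55% + 4.7925% + 38.25% = 98.0425%.
Rounded: 98.04%.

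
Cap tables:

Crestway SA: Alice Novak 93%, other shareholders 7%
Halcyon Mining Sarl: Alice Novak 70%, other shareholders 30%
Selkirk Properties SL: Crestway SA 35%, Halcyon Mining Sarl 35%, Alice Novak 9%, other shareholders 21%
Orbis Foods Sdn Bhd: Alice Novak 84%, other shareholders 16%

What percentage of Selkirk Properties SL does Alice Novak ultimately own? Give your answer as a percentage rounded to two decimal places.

Alice reaches Selkirk along 3 paths.
Via Crestway: 93% × 35% = 32.55%.
Via Halcyon: 70% × 35% = 24.5%.
Direct stake: 9% = 9%.
Total: 32.55% + 24.5% + 9% = 66.05%.

66.05%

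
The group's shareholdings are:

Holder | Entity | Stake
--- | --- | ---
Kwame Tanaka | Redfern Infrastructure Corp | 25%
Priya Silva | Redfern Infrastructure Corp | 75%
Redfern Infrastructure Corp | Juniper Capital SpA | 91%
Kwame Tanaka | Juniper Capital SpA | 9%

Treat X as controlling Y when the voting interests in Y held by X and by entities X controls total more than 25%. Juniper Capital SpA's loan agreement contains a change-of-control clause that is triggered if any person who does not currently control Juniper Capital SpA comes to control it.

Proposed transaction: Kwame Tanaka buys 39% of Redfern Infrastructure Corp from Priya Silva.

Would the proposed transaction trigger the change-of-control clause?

Yes

The purchase adds only to Kwame's holdings (Priya's stake shrinks), so Kwame is the only person who could newly come to control Juniper.
Kwame's largest direct stake is 25% in Redfern, which does not meet the threshold, so Kwame controls no company.
In Juniper, Kwame's side holds only 9%, not > 25%.
So before the transaction, Kwame does not control Juniper.
After the purchase, Kwame's direct stake in Redfern rises to 25% + 39% = 64%, and Priya's stake falls to 36%.
Kwame holds 64% of Redfern, so Kwame controls Redfern.
Redfern and Kwame together hold 91% + 9% = 100% of Juniper, so Kwame controls Juniper.
Kwame did not control Juniper before and does after, so the clause is triggered.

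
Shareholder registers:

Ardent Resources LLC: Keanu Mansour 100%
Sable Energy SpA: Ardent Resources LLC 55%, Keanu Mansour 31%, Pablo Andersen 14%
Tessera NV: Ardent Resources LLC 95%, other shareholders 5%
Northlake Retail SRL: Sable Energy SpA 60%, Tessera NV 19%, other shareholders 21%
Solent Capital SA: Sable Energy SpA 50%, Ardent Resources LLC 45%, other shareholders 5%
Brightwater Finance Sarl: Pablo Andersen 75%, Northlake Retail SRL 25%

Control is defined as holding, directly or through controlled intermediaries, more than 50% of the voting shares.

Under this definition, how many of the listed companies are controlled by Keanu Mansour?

5

Keanu holds 100% of Ardent, so Keanu controls Ardent.
Ardent and Keanu together hold 55% + 31% = 86% of Sable, so Keanu controls Sable.
Ardent holds 95% of Tessera, so Keanu controls Tessera.
Sable and Tessera together hold 60% + 19% = 79% of Northlake, so Keanu controls Northlake.
Sable and Ardent together hold 50% + 45% = 95% of Solent, so Keanu controls Solent.
No other company's threshold is met.
Keanu controls 5 companies.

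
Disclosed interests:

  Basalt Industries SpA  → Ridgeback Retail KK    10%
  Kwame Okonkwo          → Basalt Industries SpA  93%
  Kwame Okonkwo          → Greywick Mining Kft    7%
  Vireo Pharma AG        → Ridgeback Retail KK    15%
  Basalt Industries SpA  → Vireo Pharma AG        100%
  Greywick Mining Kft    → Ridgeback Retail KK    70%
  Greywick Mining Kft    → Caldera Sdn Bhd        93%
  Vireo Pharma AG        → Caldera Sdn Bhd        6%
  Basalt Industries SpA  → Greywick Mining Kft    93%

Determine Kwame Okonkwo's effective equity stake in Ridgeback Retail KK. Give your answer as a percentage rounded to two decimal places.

Kwame reaches Ridgeback along 4 paths.
Via Basalt → Greywick: 93% × 93% × 70% = 60.543%.
Via Greywick: 7% × 70% = 4.9%.
Via Basalt: 93% × 10% = 9.3%.
Via Basalt → Vireo: 93% × 100% × 15% = 13.95%.
Total: 60.543% + 4.9% + 9.3% + 13.95% = 88.693%.
Rounded: 88.69%.

88.69%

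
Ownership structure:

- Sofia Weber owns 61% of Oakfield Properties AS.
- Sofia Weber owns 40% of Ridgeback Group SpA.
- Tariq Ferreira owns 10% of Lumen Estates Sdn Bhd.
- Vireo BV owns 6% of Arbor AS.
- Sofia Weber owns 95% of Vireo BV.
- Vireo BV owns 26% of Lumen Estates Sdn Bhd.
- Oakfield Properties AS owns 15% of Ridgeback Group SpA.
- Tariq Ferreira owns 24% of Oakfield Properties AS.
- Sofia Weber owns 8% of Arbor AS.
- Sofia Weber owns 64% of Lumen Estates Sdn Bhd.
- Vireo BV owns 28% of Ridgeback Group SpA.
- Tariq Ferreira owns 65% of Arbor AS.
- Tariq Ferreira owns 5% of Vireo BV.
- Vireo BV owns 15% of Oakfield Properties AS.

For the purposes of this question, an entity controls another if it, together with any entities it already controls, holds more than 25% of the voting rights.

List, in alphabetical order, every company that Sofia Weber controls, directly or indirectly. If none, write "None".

Sofia holds 95% of Vireo, so Sofia controls Vireo.
Vireo and Sofia together hold 15% + 61% = 76% of Oakfield, so Sofia controls Oakfield.
Sofia and Vireo and Oakfield together hold 40% + 28% + 15% = 83% of Ridgeback, so Sofia controls Ridgeback.
Sofia and Vireo together hold 64% + 26% = 90% of Lumen, so Sofia controls Lumen.
No other company's threshold is met.

Lumen Estates Sdn Bhd, Oakfield Properties AS, Ridgeback Group SpA, Vireo BV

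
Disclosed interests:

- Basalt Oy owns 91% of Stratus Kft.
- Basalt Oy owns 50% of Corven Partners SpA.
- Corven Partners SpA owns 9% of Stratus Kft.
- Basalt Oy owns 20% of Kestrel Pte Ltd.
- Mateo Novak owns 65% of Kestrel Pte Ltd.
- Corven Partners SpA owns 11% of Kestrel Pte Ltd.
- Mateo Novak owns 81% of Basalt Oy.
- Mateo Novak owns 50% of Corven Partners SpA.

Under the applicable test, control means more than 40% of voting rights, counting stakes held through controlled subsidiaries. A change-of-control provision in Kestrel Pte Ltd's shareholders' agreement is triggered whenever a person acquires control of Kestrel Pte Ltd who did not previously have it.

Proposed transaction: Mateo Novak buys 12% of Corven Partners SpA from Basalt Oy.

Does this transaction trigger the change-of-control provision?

No

The purchase adds only to Mateo's holdings (Basalt's stake shrinks), so Mateo is the only person who could newly come to control Kestrel.
Mateo holds 81% of Basalt, so Mateo controls Basalt.
Basalt and Mateo together hold 50% + 50% = 100% of Corven, so Mateo controls Corven.
Mateo and Corven and Basalt together hold 65% + 11% + 20% = 96% of Kestrel, so Mateo controls Kestrel.
So Mateo already controls Kestrel before the transaction.
After the purchase, Mateo's direct stake in Corven rises to 50% + 12% = 62%, and Basalt's stake falls to 38%.
Mateo controlled Kestrel already, so this is not a new person acquiring control; every other person's position is unchanged or reduced.
No new person acquires control, so the clause is not triggered.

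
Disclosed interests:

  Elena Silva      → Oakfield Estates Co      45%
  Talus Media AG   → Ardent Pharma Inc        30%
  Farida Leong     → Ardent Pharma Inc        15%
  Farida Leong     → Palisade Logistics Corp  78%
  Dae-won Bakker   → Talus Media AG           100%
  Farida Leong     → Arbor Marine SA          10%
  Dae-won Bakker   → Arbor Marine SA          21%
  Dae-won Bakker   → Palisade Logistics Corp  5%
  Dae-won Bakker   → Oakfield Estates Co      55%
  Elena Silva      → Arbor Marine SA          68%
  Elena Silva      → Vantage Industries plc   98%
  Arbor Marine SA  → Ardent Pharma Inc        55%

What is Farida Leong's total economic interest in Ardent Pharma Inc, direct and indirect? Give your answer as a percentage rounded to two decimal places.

20.50%

Farida reaches Ardent along 2 paths.
Direct stake: 15% = 15%.
Via Arbor: 10% × 55% = 5.5%.
Total: 15% + 5.5% = 20.5%.
Rounded: 20.50%.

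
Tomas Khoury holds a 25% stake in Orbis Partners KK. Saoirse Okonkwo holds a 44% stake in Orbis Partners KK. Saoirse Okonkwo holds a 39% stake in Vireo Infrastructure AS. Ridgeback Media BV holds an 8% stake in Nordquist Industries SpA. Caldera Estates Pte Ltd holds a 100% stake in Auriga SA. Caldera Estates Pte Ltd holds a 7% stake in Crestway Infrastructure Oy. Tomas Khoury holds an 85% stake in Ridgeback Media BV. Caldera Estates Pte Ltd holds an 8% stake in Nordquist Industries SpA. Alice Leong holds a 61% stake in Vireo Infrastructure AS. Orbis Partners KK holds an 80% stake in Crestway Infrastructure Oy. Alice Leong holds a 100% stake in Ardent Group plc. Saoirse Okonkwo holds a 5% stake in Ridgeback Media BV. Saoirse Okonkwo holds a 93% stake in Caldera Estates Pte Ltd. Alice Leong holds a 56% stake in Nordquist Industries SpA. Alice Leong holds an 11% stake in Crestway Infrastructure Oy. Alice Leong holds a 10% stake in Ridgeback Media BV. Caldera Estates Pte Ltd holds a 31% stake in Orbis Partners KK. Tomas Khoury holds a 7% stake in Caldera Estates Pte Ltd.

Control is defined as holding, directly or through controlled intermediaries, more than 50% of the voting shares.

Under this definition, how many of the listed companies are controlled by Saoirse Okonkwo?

4

Saoirse holds 93% of Caldera, so Saoirse controls Caldera.
Saoirse and Caldera together hold 44% + 31% = 75% of Orbis, so Saoirse controls Orbis.
Caldera and Orbis together hold 7% + 80% = 87% of Crestway, so Saoirse controls Crestway.
Caldera holds 100% of Auriga, so Saoirse controls Auriga.
No other company's threshold is met.
Saoirse controls 4 companies.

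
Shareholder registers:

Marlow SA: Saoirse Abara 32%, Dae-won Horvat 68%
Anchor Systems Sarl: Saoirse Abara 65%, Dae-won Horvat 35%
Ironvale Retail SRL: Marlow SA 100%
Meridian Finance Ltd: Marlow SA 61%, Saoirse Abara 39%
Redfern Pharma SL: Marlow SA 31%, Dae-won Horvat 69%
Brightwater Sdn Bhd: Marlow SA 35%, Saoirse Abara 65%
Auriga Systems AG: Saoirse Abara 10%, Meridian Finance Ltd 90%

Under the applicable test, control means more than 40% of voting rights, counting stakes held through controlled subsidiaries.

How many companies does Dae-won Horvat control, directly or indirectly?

5

Dae-won holds 68% of Marlow, so Dae-won controls Marlow.
Marlow holds 100% of Ironvale, so Dae-won controls Ironvale.
Marlow holds 61% of Meridian, so Dae-won controls Meridian.
Marlow and Dae-won together hold 31% + 69% = 100% of Redfern, so Dae-won controls Redfern.
Meridian holds 90% of Auriga, so Dae-won controls Auriga.
No other company's threshold is met.
Dae-won controls 5 companies.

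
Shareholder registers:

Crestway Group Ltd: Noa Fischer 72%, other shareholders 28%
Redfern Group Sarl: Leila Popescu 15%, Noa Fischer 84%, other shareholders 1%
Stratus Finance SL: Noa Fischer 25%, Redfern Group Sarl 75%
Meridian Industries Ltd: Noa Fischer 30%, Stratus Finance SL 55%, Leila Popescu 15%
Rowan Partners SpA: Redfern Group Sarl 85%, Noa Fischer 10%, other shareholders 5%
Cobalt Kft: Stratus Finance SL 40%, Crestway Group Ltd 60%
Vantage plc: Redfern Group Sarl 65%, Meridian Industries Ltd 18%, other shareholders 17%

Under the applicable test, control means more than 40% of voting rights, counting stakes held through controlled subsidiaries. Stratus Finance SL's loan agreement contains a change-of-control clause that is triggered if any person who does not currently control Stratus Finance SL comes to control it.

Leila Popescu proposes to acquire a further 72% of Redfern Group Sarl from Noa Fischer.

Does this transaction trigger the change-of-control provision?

The purchase adds only to Leila's holdings (Noa's stake shrinks), so Leila is the only person who could newly come to control Stratus.
Leila's largest direct stake is 15% in Redfern, which does not meet the threshold, so Leila controls no company.
Neither Leila nor any entity Leila controls holds any voting interest in Stratus.
So before the transaction, Leila does not control Stratus.
After the purchase, Leila's direct stake in Redfern rises to 15% + 72% = 87%, and Noa's stake falls to 12%.
Leila holds 87% of Redfern, so Leila controls Redfern.
Redfern holds 75% of Stratus, so Leila controls Stratus.
Leila did not control Stratus before and does after, so the clause is triggered.

Yes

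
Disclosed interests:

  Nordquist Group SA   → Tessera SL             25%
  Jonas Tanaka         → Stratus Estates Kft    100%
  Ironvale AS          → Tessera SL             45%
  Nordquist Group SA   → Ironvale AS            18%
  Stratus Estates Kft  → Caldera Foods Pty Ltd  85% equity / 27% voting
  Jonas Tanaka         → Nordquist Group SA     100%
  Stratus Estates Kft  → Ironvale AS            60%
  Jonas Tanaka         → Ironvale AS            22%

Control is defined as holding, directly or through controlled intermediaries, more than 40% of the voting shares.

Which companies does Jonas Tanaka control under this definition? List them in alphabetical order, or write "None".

Jonas holds 100% of Nordquist, so Jonas controls Nordquist.
Jonas holds 100% of Stratus, so Jonas controls Stratus.
Stratus and Nordquist and Jonas together hold 60% + 18% + 22% = 100% of Ironvale, so Jonas controls Ironvale.
Nordquist and Ironvale together hold 25% + 45% = 70% of Tessera, so Jonas controls Tessera.
No other company's threshold is met.

Ironvale AS, Nordquist Group SA, Stratus Estates Kft, Tessera SL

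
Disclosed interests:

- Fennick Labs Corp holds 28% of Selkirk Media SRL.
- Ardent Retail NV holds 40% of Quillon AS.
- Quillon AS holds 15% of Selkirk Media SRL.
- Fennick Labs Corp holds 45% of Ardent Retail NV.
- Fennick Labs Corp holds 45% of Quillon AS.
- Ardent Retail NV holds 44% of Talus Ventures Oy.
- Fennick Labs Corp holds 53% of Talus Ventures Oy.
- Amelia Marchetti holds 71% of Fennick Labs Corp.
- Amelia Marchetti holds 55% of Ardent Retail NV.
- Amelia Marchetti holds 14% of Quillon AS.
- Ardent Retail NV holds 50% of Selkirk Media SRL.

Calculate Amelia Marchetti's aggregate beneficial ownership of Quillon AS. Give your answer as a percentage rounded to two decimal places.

80.73%

Amelia reaches Quillon along 4 paths.
Direct stake: 14% = 14%.
Via Fennick: 71% × 45% = 31.95%.
Via Ardent: 55% × 40% = 22%.
Via Fennick → Ardent: 71% × 45% × 40% = 12.78%.
Total: 14% + 31.95% + 22% + 12.78% = 80.73%.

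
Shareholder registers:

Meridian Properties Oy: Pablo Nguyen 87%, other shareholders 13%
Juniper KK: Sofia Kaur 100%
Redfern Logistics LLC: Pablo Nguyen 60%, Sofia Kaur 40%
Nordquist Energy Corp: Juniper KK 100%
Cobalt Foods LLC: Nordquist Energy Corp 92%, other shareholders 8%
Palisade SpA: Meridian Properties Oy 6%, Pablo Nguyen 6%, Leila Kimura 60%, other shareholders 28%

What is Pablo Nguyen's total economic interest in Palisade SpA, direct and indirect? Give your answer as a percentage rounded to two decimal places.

Pablo reaches Palisade along 2 paths.
Via Meridian: 87% × 6% = 5.22%.
Direct stake: 6% = 6%.
Total: 5.22% + 6% = 11.22%.

11.22%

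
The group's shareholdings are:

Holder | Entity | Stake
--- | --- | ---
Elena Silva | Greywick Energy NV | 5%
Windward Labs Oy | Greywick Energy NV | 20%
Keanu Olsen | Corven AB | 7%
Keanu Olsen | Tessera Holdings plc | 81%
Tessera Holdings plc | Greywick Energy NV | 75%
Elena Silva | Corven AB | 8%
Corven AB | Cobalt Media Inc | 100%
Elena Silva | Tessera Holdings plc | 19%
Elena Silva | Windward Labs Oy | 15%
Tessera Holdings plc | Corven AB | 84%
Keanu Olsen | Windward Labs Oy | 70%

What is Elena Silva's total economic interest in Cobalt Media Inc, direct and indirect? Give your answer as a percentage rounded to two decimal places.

Elena reaches Cobalt along 2 paths.
Via Tessera → Corven: 19% × 84% × 100% = 15.96%.
Via Corven: 8% × 100% = 8%.
Total: 15.96% + 8% = 23.96%.

23.96%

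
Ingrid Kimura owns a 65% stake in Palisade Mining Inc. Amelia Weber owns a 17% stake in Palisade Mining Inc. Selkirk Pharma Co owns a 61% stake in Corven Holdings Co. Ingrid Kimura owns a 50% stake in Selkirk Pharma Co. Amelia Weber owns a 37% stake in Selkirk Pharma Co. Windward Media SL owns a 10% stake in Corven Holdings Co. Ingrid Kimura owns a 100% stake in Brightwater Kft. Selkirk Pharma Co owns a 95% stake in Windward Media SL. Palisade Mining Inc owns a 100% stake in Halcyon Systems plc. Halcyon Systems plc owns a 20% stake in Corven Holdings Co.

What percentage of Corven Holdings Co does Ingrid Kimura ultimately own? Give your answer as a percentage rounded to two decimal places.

Ingrid reaches Corven along 3 paths.
Via Palisade → Halcyon: 65% × 100% × 20% = 13%.
Via Selkirk: 50% × 61% = 30.5%.
Via Selkirk → Windward: 50% × 95% × 10% = 4.75%.
Total: 13% + 30.5% + 4.75% = 48.25%.

48.25%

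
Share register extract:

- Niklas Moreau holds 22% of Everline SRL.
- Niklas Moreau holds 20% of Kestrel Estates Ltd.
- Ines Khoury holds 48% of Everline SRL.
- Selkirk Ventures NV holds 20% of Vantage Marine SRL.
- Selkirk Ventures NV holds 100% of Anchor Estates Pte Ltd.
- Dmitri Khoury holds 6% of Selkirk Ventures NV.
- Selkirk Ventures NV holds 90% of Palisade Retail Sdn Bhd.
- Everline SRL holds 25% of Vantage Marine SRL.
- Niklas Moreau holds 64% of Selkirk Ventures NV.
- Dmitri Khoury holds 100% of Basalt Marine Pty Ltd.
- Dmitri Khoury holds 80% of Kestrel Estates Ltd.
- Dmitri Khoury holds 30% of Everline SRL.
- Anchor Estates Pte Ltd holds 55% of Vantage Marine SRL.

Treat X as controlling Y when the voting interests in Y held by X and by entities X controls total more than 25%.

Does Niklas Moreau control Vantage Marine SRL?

Yes

Niklas holds 64% of Selkirk, so Niklas controls Selkirk.
Selkirk holds 100% of Anchor, so Niklas controls Anchor.
Anchor and Selkirk together hold 55% + 20% = 75% of Vantage, so Niklas controls Vantage.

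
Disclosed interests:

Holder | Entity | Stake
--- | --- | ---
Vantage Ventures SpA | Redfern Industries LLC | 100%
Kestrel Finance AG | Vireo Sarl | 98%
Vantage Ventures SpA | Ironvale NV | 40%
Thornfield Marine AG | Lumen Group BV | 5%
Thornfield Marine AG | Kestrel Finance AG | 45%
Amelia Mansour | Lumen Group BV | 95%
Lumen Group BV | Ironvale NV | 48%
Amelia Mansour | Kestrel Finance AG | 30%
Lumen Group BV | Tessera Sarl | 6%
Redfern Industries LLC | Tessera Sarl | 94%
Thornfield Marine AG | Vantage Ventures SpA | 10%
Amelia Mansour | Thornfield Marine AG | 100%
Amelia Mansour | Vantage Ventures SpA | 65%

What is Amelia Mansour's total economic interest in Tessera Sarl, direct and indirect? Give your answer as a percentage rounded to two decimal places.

Amelia reaches Tessera along 4 paths.
Via Thornfield → Lumen: 100% × 5% × 6% = 0.3%.
Via Lumen: 95% × 6% = 5.7%.
Via Vantage → Redfern: 65% × 100% × 94% = 61.1%.
Via Thornfield → Vantage → Redfern: 100% × 10% × 100% × 94% = 9.4%.
Total: 0.3% + 5.7% + 61.1% + 9.4% = 76.5%.
Rounded: 76.50%.

76.50%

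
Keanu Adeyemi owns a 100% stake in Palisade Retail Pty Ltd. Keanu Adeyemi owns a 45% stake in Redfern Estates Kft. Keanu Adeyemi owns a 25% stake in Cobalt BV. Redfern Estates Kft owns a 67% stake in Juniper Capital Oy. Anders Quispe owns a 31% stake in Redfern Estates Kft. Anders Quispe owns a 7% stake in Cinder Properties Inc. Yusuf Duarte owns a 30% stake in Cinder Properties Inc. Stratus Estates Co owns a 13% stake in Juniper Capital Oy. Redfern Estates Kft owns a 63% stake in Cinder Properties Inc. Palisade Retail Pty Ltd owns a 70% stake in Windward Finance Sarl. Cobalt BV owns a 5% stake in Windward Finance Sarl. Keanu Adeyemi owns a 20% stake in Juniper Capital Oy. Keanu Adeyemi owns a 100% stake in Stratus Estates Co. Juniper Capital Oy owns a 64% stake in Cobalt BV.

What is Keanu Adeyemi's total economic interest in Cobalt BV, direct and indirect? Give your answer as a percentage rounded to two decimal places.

65.42%

Keanu reaches Cobalt along 4 paths.
Direct stake: 25% = 25%.
Via Stratus → Juniper: 100% × 13% × 64% = 8.32%.
Via Juniper: 20% × 64% = 12.8%.
Via Redfern → Juniper: 45% × 67% × 64% = 19.296%.
Total: 25% + 8.32% + 12.8% + 19.296% = 65.416%.
Rounded: 65.42%.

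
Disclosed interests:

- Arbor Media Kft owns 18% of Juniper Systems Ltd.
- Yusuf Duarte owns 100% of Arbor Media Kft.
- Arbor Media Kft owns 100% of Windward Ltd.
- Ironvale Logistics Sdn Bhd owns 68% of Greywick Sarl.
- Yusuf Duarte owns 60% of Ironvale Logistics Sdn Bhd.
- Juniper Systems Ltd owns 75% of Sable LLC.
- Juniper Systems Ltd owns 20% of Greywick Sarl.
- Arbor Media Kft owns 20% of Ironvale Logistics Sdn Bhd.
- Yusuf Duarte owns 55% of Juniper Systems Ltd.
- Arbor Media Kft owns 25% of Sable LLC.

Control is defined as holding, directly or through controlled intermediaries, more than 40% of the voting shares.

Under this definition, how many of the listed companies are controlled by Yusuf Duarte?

6

Yusuf holds 100% of Arbor, so Yusuf controls Arbor.
Arbor and Yusuf together hold 18% + 55% = 73% of Juniper, so Yusuf controls Juniper.
Arbor and Yusuf together hold 20% + 60% = 80% of Ironvale, so Yusuf controls Ironvale.
Arbor and Juniper together hold 25% + 75% = 100% of Sable, so Yusuf controls Sable.
Arbor holds 100% of Windward, so Yusuf controls Windward.
Ironvale and Juniper together hold 68% + 20% = 88% of Greywick, so Yusuf controls Greywick.
Yusuf controls 6 companies.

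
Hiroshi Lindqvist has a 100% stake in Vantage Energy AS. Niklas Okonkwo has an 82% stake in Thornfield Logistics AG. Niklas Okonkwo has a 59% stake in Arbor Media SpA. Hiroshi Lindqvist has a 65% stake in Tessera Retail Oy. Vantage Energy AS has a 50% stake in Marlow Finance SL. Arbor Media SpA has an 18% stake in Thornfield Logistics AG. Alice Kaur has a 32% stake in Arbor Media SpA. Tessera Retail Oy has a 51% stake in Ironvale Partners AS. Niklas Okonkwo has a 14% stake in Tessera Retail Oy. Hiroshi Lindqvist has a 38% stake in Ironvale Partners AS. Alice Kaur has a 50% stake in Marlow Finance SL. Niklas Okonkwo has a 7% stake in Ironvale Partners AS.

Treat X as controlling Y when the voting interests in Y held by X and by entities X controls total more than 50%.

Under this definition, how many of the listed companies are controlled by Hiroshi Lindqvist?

Hiroshi holds 65% of Tessera, so Hiroshi controls Tessera.
Hiroshi holds 100% of Vantage, so Hiroshi controls Vantage.
Tessera and Hiroshi together hold 51% + 38% = 89% of Ironvale, so Hiroshi controls Ironvale.
No other company's threshold is met.
Hiroshi controls 3 companies.

3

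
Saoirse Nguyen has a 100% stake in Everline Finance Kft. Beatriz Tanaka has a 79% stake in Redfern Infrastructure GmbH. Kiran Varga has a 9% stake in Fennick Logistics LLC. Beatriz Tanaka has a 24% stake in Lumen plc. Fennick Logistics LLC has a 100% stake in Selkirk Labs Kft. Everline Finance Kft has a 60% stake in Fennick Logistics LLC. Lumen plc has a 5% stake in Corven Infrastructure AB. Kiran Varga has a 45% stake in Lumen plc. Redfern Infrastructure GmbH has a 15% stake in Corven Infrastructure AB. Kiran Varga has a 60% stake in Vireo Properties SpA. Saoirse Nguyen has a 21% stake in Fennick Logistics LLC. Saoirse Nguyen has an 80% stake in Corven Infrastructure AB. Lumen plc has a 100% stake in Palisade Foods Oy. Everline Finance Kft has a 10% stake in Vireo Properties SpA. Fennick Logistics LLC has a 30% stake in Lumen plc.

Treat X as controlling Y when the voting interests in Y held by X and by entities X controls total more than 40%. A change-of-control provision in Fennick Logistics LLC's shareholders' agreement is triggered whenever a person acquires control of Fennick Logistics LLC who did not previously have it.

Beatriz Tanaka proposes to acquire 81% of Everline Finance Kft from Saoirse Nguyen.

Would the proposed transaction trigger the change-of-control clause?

Yes

The purchase adds only to Beatriz's holdings (Saoirse's stake shrinks), so Beatriz is the only person who could newly come to control Fennick.
Beatriz holds 79% of Redfern, so Beatriz controls Redfern.
Neither Beatriz nor any entity Beatriz controls holds any voting interest in Fennick.
So before the transaction, Beatriz does not control Fennick.
After the purchase, Beatriz holds 81% of Everline directly, and Saoirse's stake falls to 19%.
Beatriz holds 81% of Everline, so Beatriz controls Everline.
Everline holds 60% of Fennick, so Beatriz controls Fennick.
Beatriz did not control Fennick before and does after, so the clause is triggered.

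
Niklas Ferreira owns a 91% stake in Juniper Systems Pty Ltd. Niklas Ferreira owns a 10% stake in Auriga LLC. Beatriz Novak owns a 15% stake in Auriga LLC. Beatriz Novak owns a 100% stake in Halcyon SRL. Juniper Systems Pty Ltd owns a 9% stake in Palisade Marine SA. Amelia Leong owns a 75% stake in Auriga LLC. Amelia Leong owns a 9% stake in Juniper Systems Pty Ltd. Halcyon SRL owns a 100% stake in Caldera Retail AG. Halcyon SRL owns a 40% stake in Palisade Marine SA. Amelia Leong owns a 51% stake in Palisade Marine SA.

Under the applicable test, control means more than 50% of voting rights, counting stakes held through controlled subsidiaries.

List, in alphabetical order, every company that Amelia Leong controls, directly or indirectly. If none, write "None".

Amelia holds 75% of Auriga, so Amelia controls Auriga.
Amelia holds 51% of Palisade, so Amelia controls Palisade.
No other company's threshold is met.

Auriga LLC, Palisade Marine SA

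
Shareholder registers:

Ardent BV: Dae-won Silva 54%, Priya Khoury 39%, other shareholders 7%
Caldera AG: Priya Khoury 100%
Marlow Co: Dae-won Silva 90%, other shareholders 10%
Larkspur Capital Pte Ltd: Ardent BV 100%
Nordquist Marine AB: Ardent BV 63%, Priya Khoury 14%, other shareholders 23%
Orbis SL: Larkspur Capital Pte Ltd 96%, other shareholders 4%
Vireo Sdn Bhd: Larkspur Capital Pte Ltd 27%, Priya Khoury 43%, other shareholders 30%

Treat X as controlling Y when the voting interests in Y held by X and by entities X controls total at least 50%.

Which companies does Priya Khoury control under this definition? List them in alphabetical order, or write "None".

Priya holds 100% of Caldera, so Priya controls Caldera.
No other company's threshold is met.

Caldera AG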